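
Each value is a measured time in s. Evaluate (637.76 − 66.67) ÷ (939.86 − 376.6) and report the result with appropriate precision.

637.76 − 66.67 = 571.09, limited to 2 d.p. → 5 s.f.; 939.86 − 376.6 = 563.26, limited to 1 d.p. → 4 s.f.
Carrying full precision, 571.09 ÷ 563.26 = 1.01390121791…; keep min(5, 4) = 4 s.f.
Rounded to 4 significant figures: 1.014.

1.014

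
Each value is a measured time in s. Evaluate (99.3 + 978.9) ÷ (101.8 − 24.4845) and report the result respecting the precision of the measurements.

99.3 + 978.9 = 1078.2, limited to 1 d.p. → 5 s.f.; 101.8 − 24.4845 = 77.3155, limited to 1 d.p. → 3 s.f.
Carrying full precision, 1078.2 ÷ 77.3155 = 13.9454572498…; keep min(5, 3) = 3 s.f.
Rounded to 3 significant figures: 13.9.

13.9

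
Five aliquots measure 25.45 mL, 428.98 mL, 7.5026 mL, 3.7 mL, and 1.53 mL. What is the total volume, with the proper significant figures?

25.45 mL + 428.98 mL + 7.5026 mL + 3.7 mL + 1.53 mL = 467.1626 mL.
Addition/subtraction keeps the fewest decimal places: 25.45 → 2 decimal places, 428.98 → 2 decimal places, 7.5026 → 4 decimal places, 3.7 → 1 decimal place, 1.53 → 2 decimal places; limit is 1.
Rounded to 1 decimal place: 467.2 mL.

467.2 mL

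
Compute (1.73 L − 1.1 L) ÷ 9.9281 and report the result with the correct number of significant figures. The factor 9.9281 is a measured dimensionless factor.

0.06 L

1.73 L − 1.1 L = 0.63 L; the difference is limited to 1 decimal place (1 s.f.).
Carrying full precision, 0.63 ÷ 9.9281 = 0.0634562504407… L; 9.9281 has 5 s.f., so the result keeps min(1, 5) = 1 s.f.
Rounded to 1 significant figure: 0.06 L.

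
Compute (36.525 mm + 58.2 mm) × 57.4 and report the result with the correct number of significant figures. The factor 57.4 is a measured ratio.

5.44 × 10^3 mm

36.525 mm + 58.2 mm = 94.725 mm; the sum is limited to 1 decimal place (3 s.f.).
Carrying full precision, 94.725 × 57.4 = 5437.215 mm; 57.4 has 3 s.f., so the result keeps min(3, 3) = 3 s.f.
Rounded to 3 significant figures: 5.44 × 10^3 mm.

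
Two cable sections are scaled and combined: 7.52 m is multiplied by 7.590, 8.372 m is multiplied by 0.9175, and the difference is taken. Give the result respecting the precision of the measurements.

49.4 m

7.52 × 7.590 = 57.0768 → 57.1 m (3 s.f., last digit at the 10^-1 place).
8.372 × 0.9175 = 7.68131 → 7.681 m (4 s.f., last digit at the 10^-3 place).
Difference: 49.39549 m; keep the coarser place, 10^-1.
Result: 49.4 m.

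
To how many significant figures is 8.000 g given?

4

8.000: trailing zeros after a decimal point are significant.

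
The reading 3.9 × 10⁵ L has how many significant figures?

2

3.9 × 10⁵: in scientific notation every digit of the coefficient is significant.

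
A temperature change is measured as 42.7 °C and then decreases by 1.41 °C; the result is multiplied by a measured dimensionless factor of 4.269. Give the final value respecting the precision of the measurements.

42.7 °C − 1.41 °C = 41.29 °C; the difference is limited to 1 decimal place (3 s.f.).
Carrying full precision, 41.29 × 4.269 = 176.26701 °C; 4.269 has 4 s.f., so the result keeps min(3, 4) = 3 s.f.
Rounded to 3 significant figures: 176 °C.

176 °C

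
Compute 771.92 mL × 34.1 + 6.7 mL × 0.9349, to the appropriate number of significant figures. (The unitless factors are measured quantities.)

2.63 × 10^4 mL

771.92 × 34.1 = 26322.472 → 2.63 × 10^4 mL (3 s.f., last digit at the 10^2 place).
6.7 × 0.9349 = 6.26383 → 6.3 mL (2 s.f., last digit at the 10^-1 place).
Sum: 26328.73583 mL; keep the coarser place, 10^2.
Result: 2.63 × 10^4 mL.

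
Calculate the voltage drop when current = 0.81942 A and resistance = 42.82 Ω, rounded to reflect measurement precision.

voltage drop = 0.81942 A × 42.82 Ω = 35.0875644 V.
0.81942 has 5 significant figures; 42.82 has 4.
Division/multiplication keeps the fewest: 4 significant figures.
Rounded: 35.09 V.

35.09 V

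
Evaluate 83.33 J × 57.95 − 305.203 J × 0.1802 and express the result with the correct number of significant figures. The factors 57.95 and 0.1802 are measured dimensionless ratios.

4774 J

83.33 × 57.95 = 4828.9735 → 4829 J (4 s.f., last digit at the 10^0 place).
305.203 × 0.1802 = 54.9975806 → 55.00 J (4 s.f., last digit at the 10^-2 place).
Difference: 4773.9759194 J; keep the coarser place, 10^0.
Result: 4774 J.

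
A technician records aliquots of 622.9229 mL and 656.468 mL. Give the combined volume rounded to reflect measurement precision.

1279.391 mL

622.9229 mL + 656.468 mL = 1279.3909 mL.
Addition/subtraction keeps the fewest decimal places: 622.9229 → 4 decimal places, 656.468 → 3 decimal places; limit is 3.
Rounded to 3 decimal places: 1279.391 mL.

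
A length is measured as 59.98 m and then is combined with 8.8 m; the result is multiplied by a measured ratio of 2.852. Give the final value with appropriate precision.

59.98 m + 8.8 m = 68.78 m; the sum is limited to 1 decimal place (3 s.f.).
Carrying full precision, 68.78 × 2.852 = 196.16056 m; 2.852 has 4 s.f., so the result keeps min(3, 4) = 3 s.f.
Rounded to 3 significant figures: 196 m.

196 m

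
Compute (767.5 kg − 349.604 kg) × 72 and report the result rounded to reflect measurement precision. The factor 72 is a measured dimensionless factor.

767.5 kg − 349.604 kg = 417.896 kg; the difference is limited to 1 decimal place (4 s.f.).
Carrying full precision, 417.896 × 72 = 30088.512 kg; 72 has 2 s.f., so the result keeps min(4, 2) = 2 s.f.
Rounded to 2 significant figures: 3.0 × 10^4 kg.

3.0 × 10^4 kg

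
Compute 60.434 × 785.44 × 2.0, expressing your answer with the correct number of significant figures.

60.434 × 785.44 × 2.0 = 94934.56192
Multiplication/division keeps the fewest significant figures: 60.434 → 5 s.f., 785.44 → 5 s.f., 2.0 → 2 s.f.; limit is 2.
Rounded to 2 significant figures: 9.5 × 10^4.

9.5 × 10^4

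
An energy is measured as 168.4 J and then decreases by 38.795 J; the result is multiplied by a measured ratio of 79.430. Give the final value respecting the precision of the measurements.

168.4 J − 38.795 J = 129.605 J; the difference is limited to 1 decimal place (4 s.f.).
Carrying full precision, 129.605 × 79.430 = 10294.52515 J; 79.430 has 5 s.f., so the result keeps min(4, 5) = 4 s.f.
Rounded to 4 significant figures: 1.029 × 10^4 J.

1.029 × 10^4 J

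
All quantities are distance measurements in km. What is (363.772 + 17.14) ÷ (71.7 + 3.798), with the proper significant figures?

5.05

363.772 + 17.14 = 380.912, limited to 2 d.p. → 5 s.f.; 71.7 + 3.798 = 75.498, limited to 1 d.p. → 3 s.f.
Carrying full precision, 380.912 ÷ 75.498 = 5.04532570399…; keep min(5, 3) = 3 s.f.
Rounded to 3 significant figures: 5.05.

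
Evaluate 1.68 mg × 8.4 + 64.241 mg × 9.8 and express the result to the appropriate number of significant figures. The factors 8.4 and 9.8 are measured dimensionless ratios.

1.68 × 8.4 = 14.112 → 14 mg (2 s.f., last digit at the 10^0 place).
64.241 × 9.8 = 629.5618 → 6.3 × 10² mg (2 s.f., last digit at the 10^1 place).
Sum: 643.6738 mg; keep the coarser place, 10^1.
Result: 6.4 × 10² mg.

6.4 × 10² mg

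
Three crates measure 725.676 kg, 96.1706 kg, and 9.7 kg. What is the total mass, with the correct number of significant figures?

725.676 kg + 96.1706 kg + 9.7 kg = 831.5466 kg.
Addition/subtraction keeps the fewest decimal places: 725.676 → 3 decimal places, 96.1706 → 4 decimal places, 9.7 → 1 decimal place; limit is 1.
Rounded to 1 decimal place: 831.5 kg.

831.5 kg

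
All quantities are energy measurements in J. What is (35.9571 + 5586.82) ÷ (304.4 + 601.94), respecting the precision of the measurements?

35.9571 + 5586.82 = 5622.7771, limited to 2 d.p. → 6 s.f.; 304.4 + 601.94 = 906.34, limited to 1 d.p. → 4 s.f.
Carrying full precision, 5622.7771 ÷ 906.34 = 6.20382759229…; keep min(6, 4) = 4 s.f.
Rounded to 4 significant figures: 6.204.

6.204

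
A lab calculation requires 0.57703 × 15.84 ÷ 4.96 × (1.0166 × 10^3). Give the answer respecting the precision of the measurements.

0.57703 × 15.84 ÷ 4.96 × (1.0166 × 10^3) = 1873.36326135…
Multiplication/division keeps the fewest significant figures: 0.57703 → 5 s.f., 15.84 → 4 s.f., 4.96 → 3 s.f., 1.0166 × 10^3 → 5 s.f.; limit is 3.
Rounded to 3 significant figures: 1.87 × 10^3.

1.87 × 10^3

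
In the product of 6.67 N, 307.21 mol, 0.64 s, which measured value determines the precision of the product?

0.64 s

6.67 N → 3 s.f.; 307.21 mol → 5 s.f.; 0.64 s → 2 s.f.
The fewest is 2 significant figures, from 0.64 s.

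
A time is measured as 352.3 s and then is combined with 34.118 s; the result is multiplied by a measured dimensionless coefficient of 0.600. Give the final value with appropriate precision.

232 s

352.3 s + 34.118 s = 386.418 s; the sum is limited to 1 decimal place (4 s.f.).
Carrying full precision, 386.418 × 0.600 = 231.8508 s; 0.600 has 3 s.f., so the result keeps min(4, 3) = 3 s.f.
Rounded to 3 significant figures: 232 s.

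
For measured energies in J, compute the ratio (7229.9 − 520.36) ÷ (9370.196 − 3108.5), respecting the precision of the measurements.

7229.9 − 520.36 = 6709.54, limited to 1 d.p. → 5 s.f.; 9370.196 − 3108.5 = 6261.696, limited to 1 d.p. → 5 s.f.
Carrying full precision, 6709.54 ÷ 6261.696 = 1.07152119809…; keep min(5, 5) = 5 s.f.
Rounded to 5 significant figures: 1.0715.

1.0715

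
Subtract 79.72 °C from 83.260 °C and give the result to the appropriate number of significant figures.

3.54 °C

83.260 °C − 79.72 °C = 3.540 °C.
Addition/subtraction keeps the fewest decimal places: 83.260 → 3 decimal places, 79.72 → 2 decimal places; limit is 2.
Rounded to 2 decimal places: 3.54 °C.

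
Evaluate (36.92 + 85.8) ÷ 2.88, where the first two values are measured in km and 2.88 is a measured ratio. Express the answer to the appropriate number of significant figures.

36.92 km + 85.8 km = 122.72 km; the sum is limited to 1 decimal place (4 s.f.).
Carrying full precision, 122.72 ÷ 2.88 = 42.6111111111… km; 2.88 has 3 s.f., so the result keeps min(4, 3) = 3 s.f.
Rounded to 3 significant figures: 42.6 km.

42.6 km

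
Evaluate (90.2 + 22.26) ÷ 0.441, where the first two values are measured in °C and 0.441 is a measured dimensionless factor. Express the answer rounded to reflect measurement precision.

255 °C

90.2 °C + 22.26 °C = 112.46 °C; the sum is limited to 1 decimal place (4 s.f.).
Carrying full precision, 112.46 ÷ 0.441 = 255.011337868… °C; 0.441 has 3 s.f., so the result keeps min(4, 3) = 3 s.f.
Rounded to 3 significant figures: 255 °C.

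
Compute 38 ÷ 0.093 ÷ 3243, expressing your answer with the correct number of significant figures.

1.3 × 10^-1

38 ÷ 0.093 ÷ 3243 = 0.125995112716…
Multiplication/division keeps the fewest significant figures: 38 → 2 s.f., 0.093 → 2 s.f., 3243 → 4 s.f.; limit is 2.
Rounded to 2 significant figures: 1.3 × 10^-1.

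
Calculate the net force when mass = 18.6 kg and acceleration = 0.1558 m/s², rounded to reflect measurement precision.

net force = 18.6 kg × 0.1558 m/s² = 2.89788 N.
18.6 has 3 significant figures; 0.1558 has 4.
Division/multiplication keeps the fewest: 3 significant figures.
Rounded: 2.90 N.

2.90 N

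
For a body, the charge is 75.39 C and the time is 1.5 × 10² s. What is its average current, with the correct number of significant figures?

average current = 75.39 C ÷ 1.5 × 10² s = 0.5026 A.
75.39 has 4 significant figures; 1.5 × 10² has 2.
Division/multiplication keeps the fewest: 2 significant figures.
Rounded: 0.50 A.

0.50 A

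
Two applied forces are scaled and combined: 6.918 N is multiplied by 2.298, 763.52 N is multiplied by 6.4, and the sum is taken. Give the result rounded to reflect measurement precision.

6.918 × 2.298 = 15.897564 → 15.90 N (4 s.f., last digit at the 10^-2 place).
763.52 × 6.4 = 4886.528 → 4.9 × 10^3 N (2 s.f., last digit at the 10^2 place).
Sum: 4902.425564 N; keep the coarser place, 10^2.
Result: 4.9 × 10^3 N.

4.9 × 10^3 N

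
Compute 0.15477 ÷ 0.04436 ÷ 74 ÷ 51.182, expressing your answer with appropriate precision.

0.15477 ÷ 0.04436 ÷ 74 ÷ 51.182 = 0.000921183759869…
Multiplication/division keeps the fewest significant figures: 0.15477 → 5 s.f., 0.04436 → 4 s.f., 74 → 2 s.f., 51.182 → 5 s.f.; limit is 2.
Rounded to 2 significant figures: 9.2 × 10⁻⁴.

9.2 × 10⁻⁴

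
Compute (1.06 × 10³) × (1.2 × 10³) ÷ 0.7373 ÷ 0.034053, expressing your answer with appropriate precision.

5.1 × 10⁷

(1.06 × 10³) × (1.2 × 10³) ÷ 0.7373 ÷ 0.034053 = 50662602.9205…
Multiplication/division keeps the fewest significant figures: 1.06 × 10³ → 3 s.f., 1.2 × 10³ → 2 s.f., 0.7373 → 4 s.f., 0.034053 → 5 s.f.; limit is 2.
Rounded to 2 significant figures: 5.1 × 10⁷.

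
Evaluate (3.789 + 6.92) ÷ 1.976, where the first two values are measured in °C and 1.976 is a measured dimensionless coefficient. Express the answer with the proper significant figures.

3.789 °C + 6.92 °C = 10.709 °C; the sum is limited to 2 decimal places (4 s.f.).
Carrying full precision, 10.709 ÷ 1.976 = 5.41953441296… °C; 1.976 has 4 s.f., so the result keeps min(4, 4) = 4 s.f.
Rounded to 4 significant figures: 5.420 °C.

5.420 °C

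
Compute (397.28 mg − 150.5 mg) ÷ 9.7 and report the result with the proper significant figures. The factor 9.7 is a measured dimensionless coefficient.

25 mg

397.28 mg − 150.5 mg = 246.78 mg; the difference is limited to 1 decimal place (4 s.f.).
Carrying full precision, 246.78 ÷ 9.7 = 25.4412371134… mg; 9.7 has 2 s.f., so the result keeps min(4, 2) = 2 s.f.
Rounded to 2 significant figures: 25 mg.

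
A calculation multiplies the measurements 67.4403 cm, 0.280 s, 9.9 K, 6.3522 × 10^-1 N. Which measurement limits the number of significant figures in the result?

9.9 K

67.4403 cm → 6 s.f.; 0.280 s → 3 s.f.; 9.9 K → 2 s.f.; 6.3522 × 10^-1 N → 5 s.f.
The fewest is 2 significant figures, from 9.9 K.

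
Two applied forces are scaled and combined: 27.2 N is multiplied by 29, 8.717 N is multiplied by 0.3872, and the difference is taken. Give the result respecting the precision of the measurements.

7.9 × 10² N

27.2 × 29 = 788.8 → 7.9 × 10² N (2 s.f., last digit at the 10^1 place).
8.717 × 0.3872 = 3.3752224 → 3.375 N (4 s.f., last digit at the 10^-3 place).
Difference: 785.4247776 N; keep the coarser place, 10^1.
Result: 7.9 × 10² N.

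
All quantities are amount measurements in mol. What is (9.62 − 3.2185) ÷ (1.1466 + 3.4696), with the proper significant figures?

9.62 − 3.2185 = 6.4015, limited to 2 d.p. → 3 s.f.; 1.1466 + 3.4696 = 4.6162, limited to 4 d.p. → 5 s.f.
Carrying full precision, 6.4015 ÷ 4.6162 = 1.38674667475…; keep min(3, 5) = 3 s.f.
Rounded to 3 significant figures: 1.39.

1.39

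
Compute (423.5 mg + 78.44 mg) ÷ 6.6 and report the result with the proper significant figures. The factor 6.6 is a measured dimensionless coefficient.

423.5 mg + 78.44 mg = 501.94 mg; the sum is limited to 1 decimal place (4 s.f.).
Carrying full precision, 501.94 ÷ 6.6 = 76.0515151515… mg; 6.6 has 2 s.f., so the result keeps min(4, 2) = 2 s.f.
Rounded to 2 significant figures: 76 mg.

76 mg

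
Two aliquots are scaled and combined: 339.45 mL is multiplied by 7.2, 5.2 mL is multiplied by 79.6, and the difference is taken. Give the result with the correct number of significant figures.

2.0 × 10³ mL

339.45 × 7.2 = 2444.04 → 2.4 × 10³ mL (2 s.f., last digit at the 10^2 place).
5.2 × 79.6 = 413.92 → 4.1 × 10² mL (2 s.f., last digit at the 10^1 place).
Difference: 2030.12 mL; keep the coarser place, 10^2.
Result: 2.0 × 10³ mL.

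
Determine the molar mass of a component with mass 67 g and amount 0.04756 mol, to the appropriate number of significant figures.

1.4 × 10^3 g/mol

molar mass = 67 g ÷ 0.04756 mol = 1408.74684609… g/mol.
67 has 2 significant figures; 0.04756 has 4.
Division/multiplication keeps the fewest: 2 significant figures.
Rounded: 1.4 × 10^3 g/mol.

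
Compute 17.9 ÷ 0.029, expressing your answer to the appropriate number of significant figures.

6.2 × 10²

17.9 ÷ 0.029 = 617.24137931…
Multiplication/division keeps the fewest significant figures: 17.9 → 3 s.f., 0.029 → 2 s.f.; limit is 2.
Rounded to 2 significant figures: 6.2 × 10².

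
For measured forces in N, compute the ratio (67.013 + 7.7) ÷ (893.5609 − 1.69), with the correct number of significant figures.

0.0838

67.013 + 7.7 = 74.713, limited to 1 d.p. → 3 s.f.; 893.5609 − 1.69 = 891.8709, limited to 2 d.p. → 5 s.f.
Carrying full precision, 74.713 ÷ 891.8709 = 0.083771092879…; keep min(3, 5) = 3 s.f.
Rounded to 3 significant figures: 0.0838.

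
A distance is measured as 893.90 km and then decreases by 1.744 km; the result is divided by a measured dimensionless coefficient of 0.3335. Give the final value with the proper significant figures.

893.90 km − 1.744 km = 892.156 km; the difference is limited to 2 decimal places (5 s.f.).
Carrying full precision, 892.156 ÷ 0.3335 = 2675.13043478… km; 0.3335 has 4 s.f., so the result keeps min(5, 4) = 4 s.f.
Rounded to 4 significant figures: 2675 km.

2675 km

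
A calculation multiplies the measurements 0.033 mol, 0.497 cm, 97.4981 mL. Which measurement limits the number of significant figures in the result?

0.033 mol → 2 s.f.; 0.497 cm → 3 s.f.; 97.4981 mL → 6 s.f.
The fewest is 2 significant figures, from 0.033 mol.

0.033 mol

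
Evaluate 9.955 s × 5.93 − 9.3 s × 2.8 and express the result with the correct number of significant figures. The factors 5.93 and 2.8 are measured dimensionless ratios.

9.955 × 5.93 = 59.03315 → 59.0 s (3 s.f., last digit at the 10^-1 place).
9.3 × 2.8 = 26.04 → 26 s (2 s.f., last digit at the 10^0 place).
Difference: 32.99315 s; keep the coarser place, 10^0.
Result: 33 s.

33 s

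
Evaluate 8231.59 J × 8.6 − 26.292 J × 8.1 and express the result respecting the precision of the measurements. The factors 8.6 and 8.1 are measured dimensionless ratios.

7.1 × 10⁴ J

8231.59 × 8.6 = 70791.674 → 7.1 × 10⁴ J (2 s.f., last digit at the 10^3 place).
26.292 × 8.1 = 212.9652 → 2.1 × 10² J (2 s.f., last digit at the 10^1 place).
Difference: 70578.7088 J; keep the coarser place, 10^3.
Result: 7.1 × 10⁴ J.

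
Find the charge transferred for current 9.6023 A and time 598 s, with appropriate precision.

charge transferred = 9.6023 A × 598 s = 5742.1754 C.
9.6023 has 5 significant figures; 598 has 3.
Division/multiplication keeps the fewest: 3 significant figures.
Rounded: 5.74 × 10^3 C.

5.74 × 10^3 C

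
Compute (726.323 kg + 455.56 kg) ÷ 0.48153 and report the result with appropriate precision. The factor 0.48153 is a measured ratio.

2454.4 kg

726.323 kg + 455.56 kg = 1181.883 kg; the sum is limited to 2 decimal places (6 s.f.).
Carrying full precision, 1181.883 ÷ 0.48153 = 2454.43274562… kg; 0.48153 has 5 s.f., so the result keeps min(6, 5) = 5 s.f.
Rounded to 5 significant figures: 2454.4 kg.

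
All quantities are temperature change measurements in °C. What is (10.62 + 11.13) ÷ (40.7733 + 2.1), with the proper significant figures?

0.507

10.62 + 11.13 = 21.75, limited to 2 d.p. → 4 s.f.; 40.7733 + 2.1 = 42.8733, limited to 1 d.p. → 3 s.f.
Carrying full precision, 21.75 ÷ 42.8733 = 0.507308744603…; keep min(4, 3) = 3 s.f.
Rounded to 3 significant figures: 0.507.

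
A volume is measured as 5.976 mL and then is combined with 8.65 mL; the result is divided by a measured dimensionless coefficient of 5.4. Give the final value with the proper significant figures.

2.7 mL

5.976 mL + 8.65 mL = 14.626 mL; the sum is limited to 2 decimal places (4 s.f.).
Carrying full precision, 14.626 ÷ 5.4 = 2.70851851852… mL; 5.4 has 2 s.f., so the result keeps min(4, 2) = 2 s.f.
Rounded to 2 significant figures: 2.7 mL.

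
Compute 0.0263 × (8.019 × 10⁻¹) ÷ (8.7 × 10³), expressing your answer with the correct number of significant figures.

0.0263 × (8.019 × 10⁻¹) ÷ (8.7 × 10³) = 0.00000242413448276…
Multiplication/division keeps the fewest significant figures: 0.0263 → 3 s.f., 8.019 × 10⁻¹ → 4 s.f., 8.7 × 10³ → 2 s.f.; limit is 2.
Rounded to 2 significant figures: 2.4 × 10⁻⁶.

2.4 × 10⁻⁶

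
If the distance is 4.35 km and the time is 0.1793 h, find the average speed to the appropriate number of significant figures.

24.3 km/h

average speed = 4.35 km ÷ 0.1793 h = 24.2610150586… km/h.
4.35 has 3 significant figures; 0.1793 has 4.
Division/multiplication keeps the fewest: 3 significant figures.
Rounded: 24.3 km/h.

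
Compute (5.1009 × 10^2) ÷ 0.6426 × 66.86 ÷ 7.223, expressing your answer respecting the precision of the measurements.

7348

(5.1009 × 10^2) ÷ 0.6426 × 66.86 ÷ 7.223 = 7347.75802425…
Multiplication/division keeps the fewest significant figures: 5.1009 × 10^2 → 5 s.f., 0.6426 → 4 s.f., 66.86 → 4 s.f., 7.223 → 4 s.f.; limit is 4.
Rounded to 4 significant figures: 7348.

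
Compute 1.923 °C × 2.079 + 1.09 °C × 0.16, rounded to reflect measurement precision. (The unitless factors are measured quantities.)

4.17 °C

1.923 × 2.079 = 3.997917 → 3.998 °C (4 s.f., last digit at the 10^-3 place).
1.09 × 0.16 = 0.1744 → 0.17 °C (2 s.f., last digit at the 10^-2 place).
Sum: 4.172317 °C; keep the coarser place, 10^-2.
Result: 4.17 °C.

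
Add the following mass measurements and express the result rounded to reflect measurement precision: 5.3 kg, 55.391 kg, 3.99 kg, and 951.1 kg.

5.3 kg + 55.391 kg + 3.99 kg + 951.1 kg = 1015.781 kg.
Addition/subtraction keeps the fewest decimal places: 5.3 → 1 decimal place, 55.391 → 3 decimal places, 3.99 → 2 decimal places, 951.1 → 1 decimal place; limit is 1.
Rounded to 1 decimal place: 1015.8 kg.

1015.8 kg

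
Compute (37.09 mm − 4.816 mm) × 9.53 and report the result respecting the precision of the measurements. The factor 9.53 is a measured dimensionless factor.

308 mm

37.09 mm − 4.816 mm = 32.274 mm; the difference is limited to 2 decimal places (4 s.f.).
Carrying full precision, 32.274 × 9.53 = 307.57122 mm; 9.53 has 3 s.f., so the result keeps min(4, 3) = 3 s.f.
Rounded to 3 significant figures: 308 mm.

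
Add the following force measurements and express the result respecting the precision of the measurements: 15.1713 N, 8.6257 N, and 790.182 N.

813.979 N

15.1713 N + 8.6257 N + 790.182 N = 813.9790 N.
Addition/subtraction keeps the fewest decimal places: 15.1713 → 4 decimal places, 8.6257 → 4 decimal places, 790.182 → 3 decimal places; limit is 3.
Rounded to 3 decimal places: 813.979 N.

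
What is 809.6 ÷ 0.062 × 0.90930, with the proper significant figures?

1.2 × 10^4

809.6 ÷ 0.062 × 0.90930 = 11873.6980645…
Multiplication/division keeps the fewest significant figures: 809.6 → 4 s.f., 0.062 → 2 s.f., 0.90930 → 5 s.f.; limit is 2.
Rounded to 2 significant figures: 1.2 × 10^4.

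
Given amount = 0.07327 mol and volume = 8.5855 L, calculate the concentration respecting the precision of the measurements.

concentration = 0.07327 mol ÷ 8.5855 L = 0.00853415642653… mol/L.
0.07327 has 4 significant figures; 8.5855 has 5.
Division/multiplication keeps the fewest: 4 significant figures.
Rounded: 0.008534 mol/L.

0.008534 mol/L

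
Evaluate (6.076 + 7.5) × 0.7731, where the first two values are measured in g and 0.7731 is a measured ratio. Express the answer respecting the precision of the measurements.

10.5 g

6.076 g + 7.5 g = 13.576 g; the sum is limited to 1 decimal place (3 s.f.).
Carrying full precision, 13.576 × 0.7731 = 10.4956056 g; 0.7731 has 4 s.f., so the result keeps min(3, 4) = 3 s.f.
Rounded to 3 significant figures: 10.5 g.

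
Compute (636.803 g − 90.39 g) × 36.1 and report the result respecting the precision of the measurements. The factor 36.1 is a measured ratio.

1.97 × 10⁴ g

636.803 g − 90.39 g = 546.413 g; the difference is limited to 2 decimal places (5 s.f.).
Carrying full precision, 546.413 × 36.1 = 19725.5093 g; 36.1 has 3 s.f., so the result keeps min(5, 3) = 3 s.f.
Rounded to 3 significant figures: 1.97 × 10⁴ g.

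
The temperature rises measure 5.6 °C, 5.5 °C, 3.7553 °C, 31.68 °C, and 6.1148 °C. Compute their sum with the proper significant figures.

5.6 °C + 5.5 °C + 3.7553 °C + 31.68 °C + 6.1148 °C = 52.6501 °C.
Addition/subtraction keeps the fewest decimal places: 5.6 → 1 decimal place, 5.5 → 1 decimal place, 3.7553 → 4 decimal places, 31.68 → 2 decimal places, 6.1148 → 4 decimal places; limit is 1.
Rounded to 1 decimal place: 52.7 °C.

52.7 °C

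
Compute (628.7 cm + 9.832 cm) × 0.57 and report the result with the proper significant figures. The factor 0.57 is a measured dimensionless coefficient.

628.7 cm + 9.832 cm = 638.532 cm; the sum is limited to 1 decimal place (4 s.f.).
Carrying full precision, 638.532 × 0.57 = 363.96324 cm; 0.57 has 2 s.f., so the result keeps min(4, 2) = 2 s.f.
Rounded to 2 significant figures: 3.6 × 10² cm.

3.6 × 10² cm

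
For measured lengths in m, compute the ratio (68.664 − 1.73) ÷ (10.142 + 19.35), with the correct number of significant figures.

68.664 − 1.73 = 66.934, limited to 2 d.p. → 4 s.f.; 10.142 + 19.35 = 29.492, limited to 2 d.p. → 4 s.f.
Carrying full precision, 66.934 ÷ 29.492 = 2.2695646277…; keep min(4, 4) = 4 s.f.
Rounded to 4 significant figures: 2.270.

2.270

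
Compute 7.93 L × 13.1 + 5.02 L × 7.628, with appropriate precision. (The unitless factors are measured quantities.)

7.93 × 13.1 = 103.883 → 104 L (3 s.f., last digit at the 10^0 place).
5.02 × 7.628 = 38.29256 → 38.3 L (3 s.f., last digit at the 10^-1 place).
Sum: 142.17556 L; keep the coarser place, 10^0.
Result: 1.42 × 10² L.

1.42 × 10² L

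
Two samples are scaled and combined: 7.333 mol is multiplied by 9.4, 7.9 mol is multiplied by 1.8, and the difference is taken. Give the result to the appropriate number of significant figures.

55 mol

7.333 × 9.4 = 68.9302 → 69 mol (2 s.f., last digit at the 10^0 place).
7.9 × 1.8 = 14.22 → 14 mol (2 s.f., last digit at the 10^0 place).
Difference: 54.7102 mol; keep the coarser place, 10^0.
Result: 55 mol.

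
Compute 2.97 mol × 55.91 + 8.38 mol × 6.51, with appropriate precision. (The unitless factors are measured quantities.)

221 mol

2.97 × 55.91 = 166.0527 → 166 mol (3 s.f., last digit at the 10^0 place).
8.38 × 6.51 = 54.5538 → 54.6 mol (3 s.f., last digit at the 10^-1 place).
Sum: 220.6065 mol; keep the coarser place, 10^0.
Result: 221 mol.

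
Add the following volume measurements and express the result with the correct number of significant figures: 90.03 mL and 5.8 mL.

95.8 mL

90.03 mL + 5.8 mL = 95.83 mL.
Addition/subtraction keeps the fewest decimal places: 90.03 → 2 decimal places, 5.8 → 1 decimal place; limit is 1.
Rounded to 1 decimal place: 95.8 mL.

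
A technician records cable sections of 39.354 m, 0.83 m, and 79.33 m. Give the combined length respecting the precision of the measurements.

39.354 m + 0.83 m + 79.33 m = 119.514 m.
Addition/subtraction keeps the fewest decimal places: 39.354 → 3 decimal places, 0.83 → 2 decimal places, 79.33 → 2 decimal places; limit is 2.
Rounded to 2 decimal places: 119.51 m.

119.51 m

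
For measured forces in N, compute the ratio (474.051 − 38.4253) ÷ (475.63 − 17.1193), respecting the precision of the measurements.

474.051 − 38.4253 = 435.6257, limited to 3 d.p. → 6 s.f.; 475.63 − 17.1193 = 458.5107, limited to 2 d.p. → 5 s.f.
Carrying full precision, 435.6257 ÷ 458.5107 = 0.950088405789…; keep min(6, 5) = 5 s.f.
Rounded to 5 significant figures: 0.95009.

0.95009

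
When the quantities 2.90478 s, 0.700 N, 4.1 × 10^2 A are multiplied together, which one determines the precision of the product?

2.90478 s → 6 s.f.; 0.700 N → 3 s.f.; 4.1 × 10^2 A → 2 s.f.
The fewest is 2 significant figures, from 4.1 × 10^2 A.

4.1 × 10^2 A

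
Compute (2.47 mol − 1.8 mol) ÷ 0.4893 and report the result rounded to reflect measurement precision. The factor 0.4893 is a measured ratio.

1 mol

2.47 mol − 1.8 mol = 0.67 mol; the difference is limited to 1 decimal place (1 s.f.).
Carrying full precision, 0.67 ÷ 0.4893 = 1.36930308604… mol; 0.4893 has 4 s.f., so the result keeps min(1, 4) = 1 s.f.
Rounded to 1 significant figure: 1 mol.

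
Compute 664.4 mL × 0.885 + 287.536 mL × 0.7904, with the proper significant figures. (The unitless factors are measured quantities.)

815 mL

664.4 × 0.885 = 587.994 → 588 mL (3 s.f., last digit at the 10^0 place).
287.536 × 0.7904 = 227.2684544 → 227.3 mL (4 s.f., last digit at the 10^-1 place).
Sum: 815.2624544 mL; keep the coarser place, 10^0.
Result: 815 mL.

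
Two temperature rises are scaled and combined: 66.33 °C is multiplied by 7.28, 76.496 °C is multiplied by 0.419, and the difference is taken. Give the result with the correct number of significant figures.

451 °C

66.33 × 7.28 = 482.8824 → 483 °C (3 s.f., last digit at the 10^0 place).
76.496 × 0.419 = 32.051824 → 32.1 °C (3 s.f., last digit at the 10^-1 place).
Difference: 450.830576 °C; keep the coarser place, 10^0.
Result: 451 °C.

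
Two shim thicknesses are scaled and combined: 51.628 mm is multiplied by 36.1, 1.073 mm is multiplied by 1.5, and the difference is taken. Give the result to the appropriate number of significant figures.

1.86 × 10³ mm

51.628 × 36.1 = 1863.7708 → 1.86 × 10³ mm (3 s.f., last digit at the 10^1 place).
1.073 × 1.5 = 1.6095 → 1.6 mm (2 s.f., last digit at the 10^-1 place).
Difference: 1862.1613 mm; keep the coarser place, 10^1.
Result: 1.86 × 10³ mm.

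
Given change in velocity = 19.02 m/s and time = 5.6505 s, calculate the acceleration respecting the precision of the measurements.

acceleration = 19.02 m/s ÷ 5.6505 s = 3.36607379878… m/s².
19.02 has 4 significant figures; 5.6505 has 5.
Division/multiplication keeps the fewest: 4 significant figures.
Rounded: 3.366 m/s².

3.366 m/s²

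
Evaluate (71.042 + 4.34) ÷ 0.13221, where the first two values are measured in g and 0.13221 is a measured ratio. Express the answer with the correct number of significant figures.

570.2 g

71.042 g + 4.34 g = 75.382 g; the sum is limited to 2 decimal places (4 s.f.).
Carrying full precision, 75.382 ÷ 0.13221 = 570.168671054… g; 0.13221 has 5 s.f., so the result keeps min(4, 5) = 4 s.f.
Rounded to 4 significant figures: 570.2 g.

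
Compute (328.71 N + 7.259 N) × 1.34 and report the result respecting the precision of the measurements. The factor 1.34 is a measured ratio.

328.71 N + 7.259 N = 335.969 N; the sum is limited to 2 decimal places (5 s.f.).
Carrying full precision, 335.969 × 1.34 = 450.19846 N; 1.34 has 3 s.f., so the result keeps min(5, 3) = 3 s.f.
Rounded to 3 significant figures: 4.50 × 10² N.

4.50 × 10² N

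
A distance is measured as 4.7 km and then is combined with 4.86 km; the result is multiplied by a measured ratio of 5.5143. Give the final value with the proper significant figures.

53 km

4.7 km + 4.86 km = 9.56 km; the sum is limited to 1 decimal place (2 s.f.).
Carrying full precision, 9.56 × 5.5143 = 52.716708 km; 5.5143 has 5 s.f., so the result keeps min(2, 5) = 2 s.f.
Rounded to 2 significant figures: 53 km.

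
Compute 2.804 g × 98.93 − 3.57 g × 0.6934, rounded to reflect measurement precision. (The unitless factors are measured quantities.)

2.749 × 10² g

2.804 × 98.93 = 277.39972 → 277.4 g (4 s.f., last digit at the 10^-1 place).
3.57 × 0.6934 = 2.475438 → 2.48 g (3 s.f., last digit at the 10^-2 place).
Difference: 274.924282 g; keep the coarser place, 10^-1.
Result: 2.749 × 10² g.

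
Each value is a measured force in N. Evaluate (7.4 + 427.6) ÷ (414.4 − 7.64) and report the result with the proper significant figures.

7.4 + 427.6 = 435.0, limited to 1 d.p. → 4 s.f.; 414.4 − 7.64 = 406.76, limited to 1 d.p. → 4 s.f.
Carrying full precision, 435.0 ÷ 406.76 = 1.06942668896…; keep min(4, 4) = 4 s.f.
Rounded to 4 significant figures: 1.069.

1.069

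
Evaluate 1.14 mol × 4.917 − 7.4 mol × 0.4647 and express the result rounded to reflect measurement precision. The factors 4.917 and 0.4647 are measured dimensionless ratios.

2.2 mol

1.14 × 4.917 = 5.60538 → 5.61 mol (3 s.f., last digit at the 10^-2 place).
7.4 × 0.4647 = 3.43878 → 3.4 mol (2 s.f., last digit at the 10^-1 place).
Difference: 2.1666 mol; keep the coarser place, 10^-1.
Result: 2.2 mol.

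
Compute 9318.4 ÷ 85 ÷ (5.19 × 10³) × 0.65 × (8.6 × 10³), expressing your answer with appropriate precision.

9318.4 ÷ 85 ÷ (5.19 × 10³) × 0.65 × (8.6 × 10³) = 118.077424912…
Multiplication/division keeps the fewest significant figures: 9318.4 → 5 s.f., 85 → 2 s.f., 5.19 × 10³ → 3 s.f., 0.65 → 2 s.f., 8.6 × 10³ → 2 s.f.; limit is 2.
Rounded to 2 significant figures: 1.2 × 10².

1.2 × 10²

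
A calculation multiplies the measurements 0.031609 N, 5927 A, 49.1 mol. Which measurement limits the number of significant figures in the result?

0.031609 N → 5 s.f.; 5927 A → 4 s.f.; 49.1 mol → 3 s.f.
The fewest is 3 significant figures, from 49.1 mol.

49.1 mol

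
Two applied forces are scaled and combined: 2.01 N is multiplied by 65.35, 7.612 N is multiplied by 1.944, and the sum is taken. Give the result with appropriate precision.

146 N

2.01 × 65.35 = 131.3535 → 131 N (3 s.f., last digit at the 10^0 place).
7.612 × 1.944 = 14.797728 → 14.80 N (4 s.f., last digit at the 10^-2 place).
Sum: 146.151228 N; keep the coarser place, 10^0.
Result: 146 N.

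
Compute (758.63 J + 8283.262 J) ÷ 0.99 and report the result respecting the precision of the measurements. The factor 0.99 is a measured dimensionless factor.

758.63 J + 8283.262 J = 9041.892 J; the sum is limited to 2 decimal places (6 s.f.).
Carrying full precision, 9041.892 ÷ 0.99 = 9133.22424242… J; 0.99 has 2 s.f., so the result keeps min(6, 2) = 2 s.f.
Rounded to 2 significant figures: 9.1 × 10³ J.

9.1 × 10³ J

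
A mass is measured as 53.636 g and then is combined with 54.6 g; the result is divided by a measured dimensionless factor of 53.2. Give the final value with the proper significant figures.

2.03 g

53.636 g + 54.6 g = 108.236 g; the sum is limited to 1 decimal place (4 s.f.).
Carrying full precision, 108.236 ÷ 53.2 = 2.0345112782… g; 53.2 has 3 s.f., so the result keeps min(4, 3) = 3 s.f.
Rounded to 3 significant figures: 2.03 g.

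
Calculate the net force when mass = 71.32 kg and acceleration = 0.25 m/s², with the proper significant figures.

18 N

net force = 71.32 kg × 0.25 m/s² = 17.83 N.
71.32 has 4 significant figures; 0.25 has 2.
Division/multiplication keeps the fewest: 2 significant figures.
Rounded: 18 N.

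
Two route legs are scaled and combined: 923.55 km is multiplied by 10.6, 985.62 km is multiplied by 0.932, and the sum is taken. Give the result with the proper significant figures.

1.071 × 10^4 km

923.55 × 10.6 = 9789.63 → 9.79 × 10^3 km (3 s.f., last digit at the 10^1 place).
985.62 × 0.932 = 918.59784 → 9.19 × 10^2 km (3 s.f., last digit at the 10^0 place).
Sum: 10708.22784 km; keep the coarser place, 10^1.
Result: 1.071 × 10^4 km.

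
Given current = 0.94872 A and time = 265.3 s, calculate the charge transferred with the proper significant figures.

charge transferred = 0.94872 A × 265.3 s = 251.695416 C.
0.94872 has 5 significant figures; 265.3 has 4.
Division/multiplication keeps the fewest: 4 significant figures.
Rounded: 251.7 C.

251.7 C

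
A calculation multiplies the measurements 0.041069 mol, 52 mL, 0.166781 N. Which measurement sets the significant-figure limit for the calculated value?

0.041069 mol → 5 s.f.; 52 mL → 2 s.f.; 0.166781 N → 6 s.f.
The fewest is 2 significant figures, from 52 mL.

52 mL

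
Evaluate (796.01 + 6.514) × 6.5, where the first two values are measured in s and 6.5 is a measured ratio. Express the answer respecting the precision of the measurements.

796.01 s + 6.514 s = 802.524 s; the sum is limited to 2 decimal places (5 s.f.).
Carrying full precision, 802.524 × 6.5 = 5216.406 s; 6.5 has 2 s.f., so the result keeps min(5, 2) = 2 s.f.
Rounded to 2 significant figures: 5.2 × 10³ s.

5.2 × 10³ s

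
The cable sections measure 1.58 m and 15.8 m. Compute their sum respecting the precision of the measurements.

17.4 m

1.58 m + 15.8 m = 17.38 m.
Addition/subtraction keeps the fewest decimal places: 1.58 → 2 decimal places, 15.8 → 1 decimal place; limit is 1.
Rounded to 1 decimal place: 17.4 m.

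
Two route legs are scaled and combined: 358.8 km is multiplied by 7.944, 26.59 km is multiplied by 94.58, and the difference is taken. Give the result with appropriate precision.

358.8 × 7.944 = 2850.3072 → 2.850 × 10³ km (4 s.f., last digit at the 10^0 place).
26.59 × 94.58 = 2514.8822 → 2515 km (4 s.f., last digit at the 10^0 place).
Difference: 335.425 km; keep the coarser place, 10^0.
Result: 335 km.

335 km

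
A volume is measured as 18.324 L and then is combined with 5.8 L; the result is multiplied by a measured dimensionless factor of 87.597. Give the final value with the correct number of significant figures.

18.324 L + 5.8 L = 24.124 L; the sum is limited to 1 decimal place (3 s.f.).
Carrying full precision, 24.124 × 87.597 = 2113.190028 L; 87.597 has 5 s.f., so the result keeps min(3, 5) = 3 s.f.
Rounded to 3 significant figures: 2.11 × 10^3 L.

2.11 × 10^3 L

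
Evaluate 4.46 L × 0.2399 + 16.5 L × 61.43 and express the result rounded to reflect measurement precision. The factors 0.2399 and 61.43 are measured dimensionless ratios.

1.01 × 10³ L

4.46 × 0.2399 = 1.069954 → 1.07 L (3 s.f., last digit at the 10^-2 place).
16.5 × 61.43 = 1013.595 → 1.01 × 10³ L (3 s.f., last digit at the 10^1 place).
Sum: 1014.664954 L; keep the coarser place, 10^1.
Result: 1.01 × 10³ L.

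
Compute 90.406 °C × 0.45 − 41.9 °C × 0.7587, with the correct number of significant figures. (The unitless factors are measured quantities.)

90.406 × 0.45 = 40.6827 → 41 °C (2 s.f., last digit at the 10^0 place).
41.9 × 0.7587 = 31.78953 → 31.8 °C (3 s.f., last digit at the 10^-1 place).
Difference: 8.89317 °C; keep the coarser place, 10^0.
Result: 9 °C.

9 °C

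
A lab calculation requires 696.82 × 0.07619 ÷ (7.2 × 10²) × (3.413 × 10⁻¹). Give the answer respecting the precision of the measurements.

696.82 × 0.07619 ÷ (7.2 × 10²) × (3.413 × 10⁻¹) = 0.0251664740313…
Multiplication/division keeps the fewest significant figures: 696.82 → 5 s.f., 0.07619 → 4 s.f., 7.2 × 10² → 2 s.f., 3.413 × 10⁻¹ → 4 s.f.; limit is 2.
Rounded to 2 significant figures: 0.025.

0.025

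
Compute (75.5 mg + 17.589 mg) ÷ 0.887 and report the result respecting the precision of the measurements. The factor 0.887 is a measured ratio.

105 mg

75.5 mg + 17.589 mg = 93.089 mg; the sum is limited to 1 decimal place (3 s.f.).
Carrying full precision, 93.089 ÷ 0.887 = 104.948139797… mg; 0.887 has 3 s.f., so the result keeps min(3, 3) = 3 s.f.
Rounded to 3 significant figures: 105 mg.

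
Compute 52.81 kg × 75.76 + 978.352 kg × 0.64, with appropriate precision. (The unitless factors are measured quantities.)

52.81 × 75.76 = 4000.8856 → 4001 kg (4 s.f., last digit at the 10^0 place).
978.352 × 0.64 = 626.14528 → 6.3 × 10² kg (2 s.f., last digit at the 10^1 place).
Sum: 4627.03088 kg; keep the coarser place, 10^1.
Result: 4.63 × 10³ kg.

4.63 × 10³ kg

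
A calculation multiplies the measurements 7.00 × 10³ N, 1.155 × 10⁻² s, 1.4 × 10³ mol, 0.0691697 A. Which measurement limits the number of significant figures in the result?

1.4 × 10³ mol

7.00 × 10³ N → 3 s.f.; 1.155 × 10⁻² s → 4 s.f.; 1.4 × 10³ mol → 2 s.f.; 0.0691697 A → 6 s.f.
The fewest is 2 significant figures, from 1.4 × 10³ mol.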